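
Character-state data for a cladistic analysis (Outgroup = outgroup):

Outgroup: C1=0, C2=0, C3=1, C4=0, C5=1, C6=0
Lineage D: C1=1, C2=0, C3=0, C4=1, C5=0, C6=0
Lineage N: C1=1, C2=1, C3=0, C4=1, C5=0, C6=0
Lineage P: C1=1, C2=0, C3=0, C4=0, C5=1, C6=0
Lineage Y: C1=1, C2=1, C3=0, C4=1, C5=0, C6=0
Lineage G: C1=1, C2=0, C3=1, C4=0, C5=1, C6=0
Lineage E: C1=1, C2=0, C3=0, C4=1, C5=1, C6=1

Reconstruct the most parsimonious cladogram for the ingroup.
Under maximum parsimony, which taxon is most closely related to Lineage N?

Lineage Y

Character polarity is set by the outgroup: the derived state is whichever differs from the outgroup's state, so for C3, C5 the derived state is '0', and for the remaining characters it is '1'.
All ingroup taxa share the derived state '1' for C1; it defines the ingroup but does not resolve relationships within it.
Only Lineage N and Lineage Y show the derived state '1' for C2, supporting them as a clade.
Only Lineage D, Lineage E, Lineage N, Lineage P, and Lineage Y show the derived state '0' for C3, supporting them as a clade.
C4 (derived state '1') is shared by Lineage D, Lineage E, Lineage N, and Lineage Y — a synapomorphy uniting that clade.
C5 (derived state '0') is shared by Lineage D, Lineage N, and Lineage Y — a synapomorphy uniting that clade.
C6: derived state '1' in Lineage E only — an autapomorphy, so it tells us nothing about relationships among taxa.
Most parsimonious ingroup topology: ((((Lineage D,(Lineage N,Lineage Y)),Lineage E),Lineage P),Lineage G).
Lineage N and Lineage Y form a cherry on this tree, so they are sister taxa.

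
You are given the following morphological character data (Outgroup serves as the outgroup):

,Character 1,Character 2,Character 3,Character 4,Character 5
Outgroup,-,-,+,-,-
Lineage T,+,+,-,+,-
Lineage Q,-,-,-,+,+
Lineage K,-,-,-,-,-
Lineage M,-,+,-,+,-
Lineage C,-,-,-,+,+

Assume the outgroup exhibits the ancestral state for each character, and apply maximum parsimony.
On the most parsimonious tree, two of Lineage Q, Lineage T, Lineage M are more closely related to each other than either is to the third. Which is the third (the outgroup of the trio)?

Character polarity is set by the outgroup: the derived state is whichever differs from the outgroup's state, so for Character 3 the derived state is '-', and for the remaining characters it is '+'.
Character 1: derived state '+' in Lineage T only — an autapomorphy, so it tells us nothing about relationships among taxa.
Character 2: derived state '+' in Lineage M and Lineage T only — synapomorphy for {Lineage M, Lineage T}.
All ingroup taxa share the derived state '-' for Character 3; it defines the ingroup but does not resolve relationships within it.
Character 4: derived state '+' in Lineage C, Lineage M, Lineage Q, and Lineage T only — synapomorphy for {Lineage C, Lineage M, Lineage Q, Lineage T}.
Only Lineage C and Lineage Q show the derived state '+' for Character 5, supporting them as a clade.
Most parsimonious ingroup topology: (((Lineage T,Lineage M),(Lineage Q,Lineage C)),Lineage K).
Lineage M and Lineage T share a more recent common ancestor with each other than either does with Lineage Q, so Lineage Q is the least closely related of the three.

Lineage Q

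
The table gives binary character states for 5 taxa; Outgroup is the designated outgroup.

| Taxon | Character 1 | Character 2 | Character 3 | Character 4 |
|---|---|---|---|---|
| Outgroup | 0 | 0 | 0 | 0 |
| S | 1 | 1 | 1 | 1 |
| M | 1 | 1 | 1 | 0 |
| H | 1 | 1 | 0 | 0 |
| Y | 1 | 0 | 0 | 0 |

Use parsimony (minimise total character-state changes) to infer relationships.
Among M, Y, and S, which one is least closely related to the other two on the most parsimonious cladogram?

Y

The outgroup has state '0' for every character, so '1' is the derived state throughout.
All ingroup taxa share the derived state '1' for Character 1; it defines the ingroup but does not resolve relationships within it.
Character 2 (derived state '1') is shared by H, M, and S — a synapomorphy uniting that clade.
Character 3 (derived state '1') is shared by M and S — a synapomorphy uniting that clade.
Character 4: derived state '1' in S only — an autapomorphy, so it tells us nothing about relationships among taxa.
Most parsimonious ingroup topology: (((S,M),H),Y).
S and M share a more recent common ancestor with each other than either does with Y, so Y is the least closely related of the three.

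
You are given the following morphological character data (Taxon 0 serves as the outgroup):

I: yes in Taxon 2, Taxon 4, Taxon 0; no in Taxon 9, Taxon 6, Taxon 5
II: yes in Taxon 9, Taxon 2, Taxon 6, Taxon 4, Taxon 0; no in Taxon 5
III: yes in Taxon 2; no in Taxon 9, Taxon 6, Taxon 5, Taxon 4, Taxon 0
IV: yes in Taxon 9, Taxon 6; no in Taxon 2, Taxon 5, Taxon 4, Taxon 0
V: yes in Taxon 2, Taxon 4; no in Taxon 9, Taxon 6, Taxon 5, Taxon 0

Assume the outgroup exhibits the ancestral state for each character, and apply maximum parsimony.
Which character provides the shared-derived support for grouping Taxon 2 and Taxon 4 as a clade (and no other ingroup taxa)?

V

Character polarity is set by the outgroup: the derived state is whichever differs from the outgroup's state, so for I, II the derived state is 'no', and for the remaining characters it is 'yes'.
I (derived state 'no') is shared by Taxon 5, Taxon 6, and Taxon 9 — a synapomorphy uniting that clade.
II (derived state 'no') is unique to Taxon 5 (autapomorphy; uninformative for grouping).
III (derived state 'yes') is unique to Taxon 2 (autapomorphy; uninformative for grouping).
IV: derived state 'yes' in Taxon 6 and Taxon 9 only — synapomorphy for {Taxon 6, Taxon 9}.
V (derived state 'yes') is shared by Taxon 2 and Taxon 4 — a synapomorphy uniting that clade.
Most parsimonious ingroup topology: (((Taxon 9,Taxon 6),Taxon 5),(Taxon 2,Taxon 4)).
The clade {Taxon 2, Taxon 4} is supported by V: its derived state 'yes' occurs in exactly those taxa and in no other taxon (including the outgroup).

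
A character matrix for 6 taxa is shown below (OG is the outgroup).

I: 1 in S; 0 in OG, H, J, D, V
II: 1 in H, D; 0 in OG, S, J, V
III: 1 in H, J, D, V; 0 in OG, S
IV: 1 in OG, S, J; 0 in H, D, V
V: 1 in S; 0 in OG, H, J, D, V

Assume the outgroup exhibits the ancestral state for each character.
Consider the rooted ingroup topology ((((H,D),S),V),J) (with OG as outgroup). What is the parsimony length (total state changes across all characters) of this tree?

7

Map each character onto ((((H,D),S),V),J) (rooted by OG) and count the minimum state changes it requires (Fitch parsimony):
I: 1; II: 1; III: 2; IV: 2; V: 1.
Total tree length = 7.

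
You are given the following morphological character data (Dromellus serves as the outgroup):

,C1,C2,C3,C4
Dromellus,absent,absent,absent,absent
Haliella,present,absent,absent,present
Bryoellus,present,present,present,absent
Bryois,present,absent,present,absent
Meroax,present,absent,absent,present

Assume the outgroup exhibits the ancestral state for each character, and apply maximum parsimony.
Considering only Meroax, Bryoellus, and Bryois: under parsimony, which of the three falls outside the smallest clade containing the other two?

The outgroup has state 'absent' for every character, so 'present' is the derived state throughout.
All ingroup taxa share the derived state 'present' for C1; it defines the ingroup but does not resolve relationships within it.
C2 (derived state 'present') is unique to Bryoellus (autapomorphy; uninformative for grouping).
Only Bryoellus and Bryois show the derived state 'present' for C3, supporting them as a clade.
C4: derived state 'present' in Haliella and Meroax only — synapomorphy for {Haliella, Meroax}.
Most parsimonious ingroup topology: ((Haliella,Meroax),(Bryoellus,Bryois)).
Bryois and Bryoellus share a more recent common ancestor with each other than either does with Meroax, so Meroax is the least closely related of the three.

Meroax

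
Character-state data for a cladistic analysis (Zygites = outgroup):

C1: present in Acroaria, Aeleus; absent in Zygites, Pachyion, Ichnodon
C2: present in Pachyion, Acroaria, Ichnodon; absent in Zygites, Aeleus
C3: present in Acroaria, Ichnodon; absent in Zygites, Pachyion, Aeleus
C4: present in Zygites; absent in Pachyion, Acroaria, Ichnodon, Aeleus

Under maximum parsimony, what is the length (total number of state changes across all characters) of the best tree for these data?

5

Character polarity is set by the outgroup: the derived state is whichever differs from the outgroup's state, so for C4 the derived state is 'absent', and for the remaining characters it is 'present'.
C1 (state 'present') occurs in Acroaria and Aeleus but conflicts with the nesting implied by the other characters — most parsimoniously interpreted as homoplasy.
C2 (derived state 'present') is shared by Acroaria, Ichnodon, and Pachyion — a synapomorphy uniting that clade.
Only Acroaria and Ichnodon show the derived state 'present' for C3, supporting them as a clade.
C4 (derived state 'absent') is shared by all ingroup taxa — unites the whole ingroup.
Most parsimonious ingroup topology: ((Pachyion,(Acroaria,Ichnodon)),Aeleus).
Changes per character on this tree: C1: 2; C2: 1; C3: 1; C4: 1.
Total = 5.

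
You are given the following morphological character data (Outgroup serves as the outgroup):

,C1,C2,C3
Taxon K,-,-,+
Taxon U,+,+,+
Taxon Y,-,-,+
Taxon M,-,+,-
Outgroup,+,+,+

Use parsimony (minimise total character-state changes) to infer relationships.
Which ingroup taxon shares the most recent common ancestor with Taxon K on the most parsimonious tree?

Taxon Y

The outgroup has state '+' for every character, so '-' is the derived state throughout.
C1 (derived state '-') is shared by Taxon K, Taxon M, and Taxon Y — a synapomorphy uniting that clade.
Only Taxon K and Taxon Y show the derived state '-' for C2, supporting them as a clade.
C3: derived state '-' in Taxon M only — an autapomorphy, so it tells us nothing about relationships among taxa.
Most parsimonious ingroup topology: ((Taxon M,(Taxon Y,Taxon K)),Taxon U).
Taxon K and Taxon Y form a cherry on this tree, so they are sister taxa.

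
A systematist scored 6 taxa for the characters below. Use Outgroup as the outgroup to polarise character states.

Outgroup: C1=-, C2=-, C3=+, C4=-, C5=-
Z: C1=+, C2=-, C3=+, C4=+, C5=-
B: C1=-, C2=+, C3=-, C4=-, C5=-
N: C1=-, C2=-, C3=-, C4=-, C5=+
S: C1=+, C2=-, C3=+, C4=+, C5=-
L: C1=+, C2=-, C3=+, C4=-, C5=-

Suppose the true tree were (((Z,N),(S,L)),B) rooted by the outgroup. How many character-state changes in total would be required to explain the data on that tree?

8

Map each character onto (((Z,N),(S,L)),B) (rooted by Outgroup) and count the minimum state changes it requires (Fitch parsimony):
C1: 2; C2: 1; C3: 2; C4: 2; C5: 1.
Total tree length = 8.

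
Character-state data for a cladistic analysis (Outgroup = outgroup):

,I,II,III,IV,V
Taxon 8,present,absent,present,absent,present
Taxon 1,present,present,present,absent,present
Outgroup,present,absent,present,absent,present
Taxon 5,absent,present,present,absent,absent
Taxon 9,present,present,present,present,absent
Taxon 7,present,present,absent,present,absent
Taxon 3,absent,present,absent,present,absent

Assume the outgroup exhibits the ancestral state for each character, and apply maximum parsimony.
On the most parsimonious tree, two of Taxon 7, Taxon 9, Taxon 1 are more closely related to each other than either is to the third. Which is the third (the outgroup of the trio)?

Taxon 1

Character polarity is set by the outgroup: the derived state is whichever differs from the outgroup's state, so for I, III, V the derived state is 'absent', and for the remaining characters it is 'present'.
I groups Taxon 3 and Taxon 5, which is incompatible with the clades supported by the remaining characters; treating it as convergent (homoplasy) costs fewer steps than any alternative tree.
Only Taxon 1, Taxon 3, Taxon 5, Taxon 7, and Taxon 9 show the derived state 'present' for II, supporting them as a clade.
III: derived state 'absent' in Taxon 3 and Taxon 7 only — synapomorphy for {Taxon 3, Taxon 7}.
IV (derived state 'present') is shared by Taxon 3, Taxon 7, and Taxon 9 — a synapomorphy uniting that clade.
V: derived state 'absent' in Taxon 3, Taxon 5, Taxon 7, and Taxon 9 only — synapomorphy for {Taxon 3, Taxon 5, Taxon 7, Taxon 9}.
Most parsimonious ingroup topology: ((((Taxon 9,(Taxon 3,Taxon 7)),Taxon 5),Taxon 1),Taxon 8).
Taxon 9 and Taxon 7 share a more recent common ancestor with each other than either does with Taxon 1, so Taxon 1 is the least closely related of the three.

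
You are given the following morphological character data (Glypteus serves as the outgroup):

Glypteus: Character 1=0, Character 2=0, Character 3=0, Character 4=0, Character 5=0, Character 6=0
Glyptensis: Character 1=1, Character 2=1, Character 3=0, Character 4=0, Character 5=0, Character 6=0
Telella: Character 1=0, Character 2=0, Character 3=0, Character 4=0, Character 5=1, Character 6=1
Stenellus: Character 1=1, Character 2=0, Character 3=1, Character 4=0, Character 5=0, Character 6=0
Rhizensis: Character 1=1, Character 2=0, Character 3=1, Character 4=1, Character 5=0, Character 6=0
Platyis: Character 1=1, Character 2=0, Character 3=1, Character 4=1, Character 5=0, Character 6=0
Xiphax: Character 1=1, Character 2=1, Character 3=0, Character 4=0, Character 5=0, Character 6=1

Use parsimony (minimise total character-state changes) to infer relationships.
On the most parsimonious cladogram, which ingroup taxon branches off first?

The outgroup has state '0' for every character, so '1' is the derived state throughout.
Character 1 (derived state '1') is shared by Glyptensis, Platyis, Rhizensis, Stenellus, and Xiphax — a synapomorphy uniting that clade.
Only Glyptensis and Xiphax show the derived state '1' for Character 2, supporting them as a clade.
Character 3: derived state '1' in Platyis, Rhizensis, and Stenellus only — synapomorphy for {Platyis, Rhizensis, Stenellus}.
Character 4: derived state '1' in Platyis and Rhizensis only — synapomorphy for {Platyis, Rhizensis}.
Character 5: derived state '1' in Telella only — an autapomorphy, so it tells us nothing about relationships among taxa.
Character 6 (state '1') occurs in Telella and Xiphax but conflicts with the nesting implied by the other characters — most parsimoniously interpreted as homoplasy.
Most parsimonious ingroup topology: (((Glyptensis,Xiphax),(Stenellus,(Rhizensis,Platyis))),Telella).
Telella is sister to the clade containing all other ingroup taxa, so it is the earliest-diverging (most basal) ingroup lineage.

Telella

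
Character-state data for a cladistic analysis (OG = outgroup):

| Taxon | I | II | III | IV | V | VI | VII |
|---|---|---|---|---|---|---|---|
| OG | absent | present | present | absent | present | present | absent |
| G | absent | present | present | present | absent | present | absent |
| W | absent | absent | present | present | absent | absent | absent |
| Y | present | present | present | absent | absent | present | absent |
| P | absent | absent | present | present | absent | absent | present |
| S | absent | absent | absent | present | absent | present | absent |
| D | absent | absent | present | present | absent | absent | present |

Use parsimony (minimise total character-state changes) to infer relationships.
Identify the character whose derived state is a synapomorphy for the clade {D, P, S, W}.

II

Character polarity is set by the outgroup: the derived state is whichever differs from the outgroup's state, so for II, III, V, VI the derived state is 'absent', and for the remaining characters it is 'present'.
I: derived state 'present' in Y only — an autapomorphy, so it tells us nothing about relationships among taxa.
II (derived state 'absent') is shared by D, P, S, and W — a synapomorphy uniting that clade.
III (derived state 'absent') is unique to S (autapomorphy; uninformative for grouping).
Only D, G, P, S, and W show the derived state 'present' for IV, supporting them as a clade.
All ingroup taxa share the derived state 'absent' for V; it defines the ingroup but does not resolve relationships within it.
VI (derived state 'absent') is shared by D, P, and W — a synapomorphy uniting that clade.
Only D and P show the derived state 'present' for VII, supporting them as a clade.
Most parsimonious ingroup topology: ((G,((W,(P,D)),S)),Y).
The clade {D, P, S, W} is supported by II: its derived state 'absent' occurs in exactly those taxa and in no other taxon (including the outgroup).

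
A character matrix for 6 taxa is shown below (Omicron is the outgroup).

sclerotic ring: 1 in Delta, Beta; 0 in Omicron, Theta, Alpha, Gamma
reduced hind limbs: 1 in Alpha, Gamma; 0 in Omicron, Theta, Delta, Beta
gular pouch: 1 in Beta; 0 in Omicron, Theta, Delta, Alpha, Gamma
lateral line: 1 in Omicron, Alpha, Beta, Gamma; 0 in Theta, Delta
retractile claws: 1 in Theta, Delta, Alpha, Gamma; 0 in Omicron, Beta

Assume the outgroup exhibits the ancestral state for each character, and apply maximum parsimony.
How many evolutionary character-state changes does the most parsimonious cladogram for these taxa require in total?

Character polarity is set by the outgroup: the derived state is whichever differs from the outgroup's state, so for lateral line the derived state is '0', and for the remaining characters it is '1'.
sclerotic ring groups Beta and Delta, which is incompatible with the clades supported by the remaining characters; treating it as convergent (homoplasy) costs fewer steps than any alternative tree.
Only Alpha and Gamma show the derived state '1' for reduced hind limbs, supporting them as a clade.
gular pouch (derived state '1') is unique to Beta (autapomorphy; uninformative for grouping).
lateral line: derived state '0' in Delta and Theta only — synapomorphy for {Delta, Theta}.
retractile claws (derived state '1') is shared by Alpha, Delta, Gamma, and Theta — a synapomorphy uniting that clade.
Most parsimonious ingroup topology: (((Theta,Delta),(Alpha,Gamma)),Beta).
Changes per character on this tree: sclerotic ring: 2; reduced hind limbs: 1; gular pouch: 1; lateral line: 1; retractile claws: 1.
Total = 6.

6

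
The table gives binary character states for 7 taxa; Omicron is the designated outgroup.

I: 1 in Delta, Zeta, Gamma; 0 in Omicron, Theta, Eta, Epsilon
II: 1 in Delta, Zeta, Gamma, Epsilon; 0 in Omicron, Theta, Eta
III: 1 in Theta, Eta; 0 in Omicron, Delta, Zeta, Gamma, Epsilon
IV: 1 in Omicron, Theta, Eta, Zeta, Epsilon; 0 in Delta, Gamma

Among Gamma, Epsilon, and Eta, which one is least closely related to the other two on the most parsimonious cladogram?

Eta

Character polarity is set by the outgroup: the derived state is whichever differs from the outgroup's state, so for IV the derived state is '0', and for the remaining characters it is '1'.
Only Delta, Gamma, and Zeta show the derived state '1' for I, supporting them as a clade.
Only Delta, Epsilon, Gamma, and Zeta show the derived state '1' for II, supporting them as a clade.
Only Eta and Theta show the derived state '1' for III, supporting them as a clade.
IV: derived state '0' in Delta and Gamma only — synapomorphy for {Delta, Gamma}.
Most parsimonious ingroup topology: ((((Delta,Gamma),Zeta),Epsilon),(Theta,Eta)).
Epsilon and Gamma share a more recent common ancestor with each other than either does with Eta, so Eta is the least closely related of the three.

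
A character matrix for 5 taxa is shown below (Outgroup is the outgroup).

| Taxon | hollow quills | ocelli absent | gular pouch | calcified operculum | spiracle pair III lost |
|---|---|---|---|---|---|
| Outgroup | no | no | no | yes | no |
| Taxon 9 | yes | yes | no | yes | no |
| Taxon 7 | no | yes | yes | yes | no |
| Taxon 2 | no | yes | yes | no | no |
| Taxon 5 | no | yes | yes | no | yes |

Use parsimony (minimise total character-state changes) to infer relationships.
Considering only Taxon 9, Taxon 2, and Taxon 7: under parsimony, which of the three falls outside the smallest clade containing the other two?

Taxon 9

Character polarity is set by the outgroup: the derived state is whichever differs from the outgroup's state, so for calcified operculum the derived state is 'no', and for the remaining characters it is 'yes'.
hollow quills (derived state 'yes') is unique to Taxon 9 (autapomorphy; uninformative for grouping).
ocelli absent (derived state 'yes') is shared by all ingroup taxa — unites the whole ingroup.
gular pouch: derived state 'yes' in Taxon 2, Taxon 5, and Taxon 7 only — synapomorphy for {Taxon 2, Taxon 5, Taxon 7}.
calcified operculum: derived state 'no' in Taxon 2 and Taxon 5 only — synapomorphy for {Taxon 2, Taxon 5}.
spiracle pair III lost: derived state 'yes' in Taxon 5 only — an autapomorphy, so it tells us nothing about relationships among taxa.
Most parsimonious ingroup topology: (Taxon 9,(Taxon 7,(Taxon 2,Taxon 5))).
Taxon 2 and Taxon 7 share a more recent common ancestor with each other than either does with Taxon 9, so Taxon 9 is the least closely related of the three.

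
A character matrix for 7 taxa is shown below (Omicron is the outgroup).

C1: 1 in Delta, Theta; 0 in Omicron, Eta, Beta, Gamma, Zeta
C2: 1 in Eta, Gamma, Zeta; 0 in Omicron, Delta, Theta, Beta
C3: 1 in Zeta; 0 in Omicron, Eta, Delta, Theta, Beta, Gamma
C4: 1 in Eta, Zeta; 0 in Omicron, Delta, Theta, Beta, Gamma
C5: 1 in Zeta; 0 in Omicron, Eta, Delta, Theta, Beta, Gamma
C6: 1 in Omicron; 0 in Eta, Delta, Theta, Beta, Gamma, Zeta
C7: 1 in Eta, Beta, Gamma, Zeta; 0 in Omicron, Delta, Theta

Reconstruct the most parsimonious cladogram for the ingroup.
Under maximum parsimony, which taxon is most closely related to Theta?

Delta

Character polarity is set by the outgroup: the derived state is whichever differs from the outgroup's state, so for C6 the derived state is '0', and for the remaining characters it is '1'.
C1 (derived state '1') is shared by Delta and Theta — a synapomorphy uniting that clade.
Only Eta, Gamma, and Zeta show the derived state '1' for C2, supporting them as a clade.
C3: derived state '1' in Zeta only — an autapomorphy, so it tells us nothing about relationships among taxa.
Only Eta and Zeta show the derived state '1' for C4, supporting them as a clade.
C5: derived state '1' in Zeta only — an autapomorphy, so it tells us nothing about relationships among taxa.
C6 (derived state '0') is shared by all ingroup taxa — unites the whole ingroup.
Only Beta, Eta, Gamma, and Zeta show the derived state '1' for C7, supporting them as a clade.
Most parsimonious ingroup topology: ((((Eta,Zeta),Gamma),Beta),(Delta,Theta)).
Theta and Delta form a cherry on this tree, so they are sister taxa.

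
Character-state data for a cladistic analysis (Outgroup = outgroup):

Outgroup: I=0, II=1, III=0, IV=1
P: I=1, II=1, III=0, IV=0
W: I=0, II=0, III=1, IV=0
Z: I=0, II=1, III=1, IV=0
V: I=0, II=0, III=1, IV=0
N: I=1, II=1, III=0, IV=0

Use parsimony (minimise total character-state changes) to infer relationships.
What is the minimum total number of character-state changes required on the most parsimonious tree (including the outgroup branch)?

Character polarity is set by the outgroup: the derived state is whichever differs from the outgroup's state, so for II, IV the derived state is '0', and for the remaining characters it is '1'.
I: derived state '1' in N and P only — synapomorphy for {N, P}.
II: derived state '0' in V and W only — synapomorphy for {V, W}.
III (derived state '1') is shared by V, W, and Z — a synapomorphy uniting that clade.
All ingroup taxa share the derived state '0' for IV; it defines the ingroup but does not resolve relationships within it.
Most parsimonious ingroup topology: ((P,N),((W,V),Z)).
Changes per character on this tree: I: 1; II: 1; III: 1; IV: 1.
Total = 4.

4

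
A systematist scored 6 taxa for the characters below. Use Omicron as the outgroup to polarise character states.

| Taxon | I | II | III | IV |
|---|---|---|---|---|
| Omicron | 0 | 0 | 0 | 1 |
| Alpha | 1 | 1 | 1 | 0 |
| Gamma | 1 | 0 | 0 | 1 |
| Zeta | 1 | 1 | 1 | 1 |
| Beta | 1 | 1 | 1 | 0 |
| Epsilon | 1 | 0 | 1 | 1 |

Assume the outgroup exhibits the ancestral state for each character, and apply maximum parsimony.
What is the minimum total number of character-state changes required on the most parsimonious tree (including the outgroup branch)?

4

Character polarity is set by the outgroup: the derived state is whichever differs from the outgroup's state, so for IV the derived state is '0', and for the remaining characters it is '1'.
All ingroup taxa share the derived state '1' for I; it defines the ingroup but does not resolve relationships within it.
Only Alpha, Beta, and Zeta show the derived state '1' for II, supporting them as a clade.
III (derived state '1') is shared by Alpha, Beta, Epsilon, and Zeta — a synapomorphy uniting that clade.
Only Alpha and Beta show the derived state '0' for IV, supporting them as a clade.
Most parsimonious ingroup topology: ((((Alpha,Beta),Zeta),Epsilon),Gamma).
Changes per character on this tree: I: 1; II: 1; III: 1; IV: 1.
Total = 4.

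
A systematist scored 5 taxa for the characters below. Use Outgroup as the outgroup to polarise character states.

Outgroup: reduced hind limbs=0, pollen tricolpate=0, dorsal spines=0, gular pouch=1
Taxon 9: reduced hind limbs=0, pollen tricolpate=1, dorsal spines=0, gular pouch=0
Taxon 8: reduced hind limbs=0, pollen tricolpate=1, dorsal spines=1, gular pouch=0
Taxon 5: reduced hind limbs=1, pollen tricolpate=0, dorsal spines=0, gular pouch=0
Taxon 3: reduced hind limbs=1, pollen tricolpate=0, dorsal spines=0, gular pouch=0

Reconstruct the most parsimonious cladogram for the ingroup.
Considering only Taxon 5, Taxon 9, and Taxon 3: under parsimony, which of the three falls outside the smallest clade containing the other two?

Taxon 9

Character polarity is set by the outgroup: the derived state is whichever differs from the outgroup's state, so for gular pouch the derived state is '0', and for the remaining characters it is '1'.
reduced hind limbs: derived state '1' in Taxon 3 and Taxon 5 only — synapomorphy for {Taxon 3, Taxon 5}.
pollen tricolpate: derived state '1' in Taxon 8 and Taxon 9 only — synapomorphy for {Taxon 8, Taxon 9}.
dorsal spines (derived state '1') is unique to Taxon 8 (autapomorphy; uninformative for grouping).
All ingroup taxa share the derived state '0' for gular pouch; it defines the ingroup but does not resolve relationships within it.
Most parsimonious ingroup topology: ((Taxon 9,Taxon 8),(Taxon 5,Taxon 3)).
Taxon 3 and Taxon 5 share a more recent common ancestor with each other than either does with Taxon 9, so Taxon 9 is the least closely related of the three.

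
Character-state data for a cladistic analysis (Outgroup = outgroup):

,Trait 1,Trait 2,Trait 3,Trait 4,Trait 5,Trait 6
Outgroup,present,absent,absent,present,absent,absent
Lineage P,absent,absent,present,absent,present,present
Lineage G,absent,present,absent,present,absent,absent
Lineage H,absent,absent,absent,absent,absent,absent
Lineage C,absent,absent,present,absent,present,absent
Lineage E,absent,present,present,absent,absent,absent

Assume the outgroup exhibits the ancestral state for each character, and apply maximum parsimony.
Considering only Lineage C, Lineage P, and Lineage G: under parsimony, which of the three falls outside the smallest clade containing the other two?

Lineage G

Character polarity is set by the outgroup: the derived state is whichever differs from the outgroup's state, so for Trait 1, Trait 4 the derived state is 'absent', and for the remaining characters it is 'present'.
All ingroup taxa share the derived state 'absent' for Trait 1; it defines the ingroup but does not resolve relationships within it.
Trait 2 (state 'present') occurs in Lineage E and Lineage G but conflicts with the nesting implied by the other characters — most parsimoniously interpreted as homoplasy.
Only Lineage C, Lineage E, and Lineage P show the derived state 'present' for Trait 3, supporting them as a clade.
Trait 4: derived state 'absent' in Lineage C, Lineage E, Lineage H, and Lineage P only — synapomorphy for {Lineage C, Lineage E, Lineage H, Lineage P}.
Trait 5: derived state 'present' in Lineage C and Lineage P only — synapomorphy for {Lineage C, Lineage P}.
Trait 6: derived state 'present' in Lineage P only — an autapomorphy, so it tells us nothing about relationships among taxa.
Most parsimonious ingroup topology: ((((Lineage P,Lineage C),Lineage E),Lineage H),Lineage G).
Lineage P and Lineage C share a more recent common ancestor with each other than either does with Lineage G, so Lineage G is the least closely related of the three.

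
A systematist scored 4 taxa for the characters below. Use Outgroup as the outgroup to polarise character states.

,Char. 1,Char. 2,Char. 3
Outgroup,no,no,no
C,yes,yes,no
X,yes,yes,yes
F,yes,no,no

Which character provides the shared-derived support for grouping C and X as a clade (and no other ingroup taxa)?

The outgroup has state 'no' for every character, so 'yes' is the derived state throughout.
All ingroup taxa share the derived state 'yes' for Char. 1; it defines the ingroup but does not resolve relationships within it.
Only C and X show the derived state 'yes' for Char. 2, supporting them as a clade.
Char. 3: derived state 'yes' in X only — an autapomorphy, so it tells us nothing about relationships among taxa.
Most parsimonious ingroup topology: ((C,X),F).
The clade {C, X} is supported by Char. 2: its derived state 'yes' occurs in exactly those taxa and in no other taxon (including the outgroup).

Char. 2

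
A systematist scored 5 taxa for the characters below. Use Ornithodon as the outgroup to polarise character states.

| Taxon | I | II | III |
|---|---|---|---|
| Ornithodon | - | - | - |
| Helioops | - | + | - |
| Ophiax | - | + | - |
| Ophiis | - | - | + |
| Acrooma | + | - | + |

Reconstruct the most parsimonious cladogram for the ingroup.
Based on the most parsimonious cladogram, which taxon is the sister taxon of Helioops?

Ophiax

The outgroup has state '-' for every character, so '+' is the derived state throughout.
I (derived state '+') is unique to Acrooma (autapomorphy; uninformative for grouping).
Only Helioops and Ophiax show the derived state '+' for II, supporting them as a clade.
III (derived state '+') is shared by Acrooma and Ophiis — a synapomorphy uniting that clade.
Most parsimonious ingroup topology: ((Helioops,Ophiax),(Ophiis,Acrooma)).
Helioops and Ophiax form a cherry on this tree, so they are sister taxa.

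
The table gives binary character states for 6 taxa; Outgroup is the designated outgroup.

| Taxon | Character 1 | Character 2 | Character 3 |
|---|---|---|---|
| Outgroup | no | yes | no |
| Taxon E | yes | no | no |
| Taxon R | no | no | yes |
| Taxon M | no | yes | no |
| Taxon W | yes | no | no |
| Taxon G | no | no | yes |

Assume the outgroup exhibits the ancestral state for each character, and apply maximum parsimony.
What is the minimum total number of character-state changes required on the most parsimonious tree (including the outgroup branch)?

3

Character polarity is set by the outgroup: the derived state is whichever differs from the outgroup's state, so for Character 2 the derived state is 'no', and for the remaining characters it is 'yes'.
Character 1 (derived state 'yes') is shared by Taxon E and Taxon W — a synapomorphy uniting that clade.
Only Taxon E, Taxon G, Taxon R, and Taxon W show the derived state 'no' for Character 2, supporting them as a clade.
Only Taxon G and Taxon R show the derived state 'yes' for Character 3, supporting them as a clade.
Most parsimonious ingroup topology: (((Taxon E,Taxon W),(Taxon R,Taxon G)),Taxon M).
Changes per character on this tree: Character 1: 1; Character 2: 1; Character 3: 1.
Total = 3.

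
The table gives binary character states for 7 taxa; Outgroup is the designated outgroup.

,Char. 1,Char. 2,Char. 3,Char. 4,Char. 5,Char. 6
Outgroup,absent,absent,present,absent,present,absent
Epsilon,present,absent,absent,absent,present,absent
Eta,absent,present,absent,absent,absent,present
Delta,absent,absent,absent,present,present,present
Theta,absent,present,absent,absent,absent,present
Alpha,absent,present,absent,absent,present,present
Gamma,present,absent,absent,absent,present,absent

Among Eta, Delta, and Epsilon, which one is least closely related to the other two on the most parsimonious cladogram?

Character polarity is set by the outgroup: the derived state is whichever differs from the outgroup's state, so for Char. 3, Char. 5 the derived state is 'absent', and for the remaining characters it is 'present'.
Char. 1: derived state 'present' in Epsilon and Gamma only — synapomorphy for {Epsilon, Gamma}.
Char. 2: derived state 'present' in Alpha, Eta, and Theta only — synapomorphy for {Alpha, Eta, Theta}.
Char. 3 (derived state 'absent') is shared by all ingroup taxa — unites the whole ingroup.
Char. 4 (derived state 'present') is unique to Delta (autapomorphy; uninformative for grouping).
Char. 5 (derived state 'absent') is shared by Eta and Theta — a synapomorphy uniting that clade.
Char. 6 (derived state 'present') is shared by Alpha, Delta, Eta, and Theta — a synapomorphy uniting that clade.
Most parsimonious ingroup topology: ((Epsilon,Gamma),(((Eta,Theta),Alpha),Delta)).
Eta and Delta share a more recent common ancestor with each other than either does with Epsilon, so Epsilon is the least closely related of the three.

Epsilon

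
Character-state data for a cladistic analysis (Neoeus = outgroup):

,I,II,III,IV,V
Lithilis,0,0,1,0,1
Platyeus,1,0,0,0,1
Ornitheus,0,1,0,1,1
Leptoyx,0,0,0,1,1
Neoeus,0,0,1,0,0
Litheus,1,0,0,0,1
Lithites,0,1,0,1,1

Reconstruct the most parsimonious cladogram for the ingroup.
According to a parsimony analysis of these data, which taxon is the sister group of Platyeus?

Character polarity is set by the outgroup: the derived state is whichever differs from the outgroup's state, so for III the derived state is '0', and for the remaining characters it is '1'.
Only Litheus and Platyeus show the derived state '1' for I, supporting them as a clade.
II: derived state '1' in Lithites and Ornitheus only — synapomorphy for {Lithites, Ornitheus}.
Only Leptoyx, Litheus, Lithites, Ornitheus, and Platyeus show the derived state '0' for III, supporting them as a clade.
IV (derived state '1') is shared by Leptoyx, Lithites, and Ornitheus — a synapomorphy uniting that clade.
V (derived state '1') is shared by all ingroup taxa — unites the whole ingroup.
Most parsimonious ingroup topology: (((Litheus,Platyeus),((Ornitheus,Lithites),Leptoyx)),Lithilis).
Platyeus and Litheus form a cherry on this tree, so they are sister taxa.

Litheus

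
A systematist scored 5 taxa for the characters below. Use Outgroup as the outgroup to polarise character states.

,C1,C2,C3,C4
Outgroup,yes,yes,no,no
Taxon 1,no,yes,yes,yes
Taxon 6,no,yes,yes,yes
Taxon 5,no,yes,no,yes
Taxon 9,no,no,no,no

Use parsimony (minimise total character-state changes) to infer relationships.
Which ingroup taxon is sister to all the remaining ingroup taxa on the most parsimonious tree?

Character polarity is set by the outgroup: the derived state is whichever differs from the outgroup's state, so for C1, C2 the derived state is 'no', and for the remaining characters it is 'yes'.
All ingroup taxa share the derived state 'no' for C1; it defines the ingroup but does not resolve relationships within it.
C2: derived state 'no' in Taxon 9 only — an autapomorphy, so it tells us nothing about relationships among taxa.
C3 (derived state 'yes') is shared by Taxon 1 and Taxon 6 — a synapomorphy uniting that clade.
C4: derived state 'yes' in Taxon 1, Taxon 5, and Taxon 6 only — synapomorphy for {Taxon 1, Taxon 5, Taxon 6}.
Most parsimonious ingroup topology: (((Taxon 1,Taxon 6),Taxon 5),Taxon 9).
Taxon 9 is sister to the clade containing all other ingroup taxa, so it is the earliest-diverging (most basal) ingroup lineage.

Taxon 9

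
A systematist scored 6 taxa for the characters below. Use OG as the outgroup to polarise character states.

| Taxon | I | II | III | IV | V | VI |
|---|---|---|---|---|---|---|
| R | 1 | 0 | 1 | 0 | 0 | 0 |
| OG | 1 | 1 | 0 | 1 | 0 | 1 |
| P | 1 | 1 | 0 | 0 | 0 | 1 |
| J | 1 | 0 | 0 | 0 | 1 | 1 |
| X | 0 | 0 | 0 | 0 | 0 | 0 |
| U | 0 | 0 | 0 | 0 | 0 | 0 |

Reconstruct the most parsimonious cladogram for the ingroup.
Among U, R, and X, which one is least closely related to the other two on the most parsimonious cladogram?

R

Character polarity is set by the outgroup: the derived state is whichever differs from the outgroup's state, so for I, II, IV, VI the derived state is '0', and for the remaining characters it is '1'.
I (derived state '0') is shared by U and X — a synapomorphy uniting that clade.
Only J, R, U, and X show the derived state '0' for II, supporting them as a clade.
III: derived state '1' in R only — an autapomorphy, so it tells us nothing about relationships among taxa.
IV (derived state '0') is shared by all ingroup taxa — unites the whole ingroup.
V (derived state '1') is unique to J (autapomorphy; uninformative for grouping).
VI (derived state '0') is shared by R, U, and X — a synapomorphy uniting that clade.
Most parsimonious ingroup topology: (((R,(U,X)),J),P).
U and X share a more recent common ancestor with each other than either does with R, so R is the least closely related of the three.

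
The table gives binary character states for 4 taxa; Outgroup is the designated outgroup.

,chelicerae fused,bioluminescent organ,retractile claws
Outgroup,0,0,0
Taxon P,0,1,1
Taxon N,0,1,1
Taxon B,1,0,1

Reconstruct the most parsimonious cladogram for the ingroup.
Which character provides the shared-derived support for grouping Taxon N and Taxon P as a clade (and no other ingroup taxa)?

bioluminescent organ

The outgroup has state '0' for every character, so '1' is the derived state throughout.
chelicerae fused: derived state '1' in Taxon B only — an autapomorphy, so it tells us nothing about relationships among taxa.
bioluminescent organ: derived state '1' in Taxon N and Taxon P only — synapomorphy for {Taxon N, Taxon P}.
retractile claws (derived state '1') is shared by all ingroup taxa — unites the whole ingroup.
Most parsimonious ingroup topology: ((Taxon P,Taxon N),Taxon B).
The clade {Taxon N, Taxon P} is supported by bioluminescent organ: its derived state '1' occurs in exactly those taxa and in no other taxon (including the outgroup).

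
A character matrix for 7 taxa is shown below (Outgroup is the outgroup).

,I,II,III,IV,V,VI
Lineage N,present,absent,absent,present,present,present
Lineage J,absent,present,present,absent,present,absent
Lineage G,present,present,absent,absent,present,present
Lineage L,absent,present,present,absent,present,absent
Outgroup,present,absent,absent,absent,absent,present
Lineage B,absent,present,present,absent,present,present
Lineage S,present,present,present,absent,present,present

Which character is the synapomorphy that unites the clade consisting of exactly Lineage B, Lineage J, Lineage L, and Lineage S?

Character polarity is set by the outgroup: the derived state is whichever differs from the outgroup's state, so for I, VI the derived state is 'absent', and for the remaining characters it is 'present'.
I: derived state 'absent' in Lineage B, Lineage J, and Lineage L only — synapomorphy for {Lineage B, Lineage J, Lineage L}.
II (derived state 'present') is shared by Lineage B, Lineage G, Lineage J, Lineage L, and Lineage S — a synapomorphy uniting that clade.
III: derived state 'present' in Lineage B, Lineage J, Lineage L, and Lineage S only — synapomorphy for {Lineage B, Lineage J, Lineage L, Lineage S}.
IV (derived state 'present') is unique to Lineage N (autapomorphy; uninformative for grouping).
All ingroup taxa share the derived state 'present' for V; it defines the ingroup but does not resolve relationships within it.
Only Lineage J and Lineage L show the derived state 'absent' for VI, supporting them as a clade.
Most parsimonious ingroup topology: ((((Lineage B,(Lineage J,Lineage L)),Lineage S),Lineage G),Lineage N).
The clade {Lineage B, Lineage J, Lineage L, Lineage S} is supported by III: its derived state 'present' occurs in exactly those taxa and in no other taxon (including the outgroup).

III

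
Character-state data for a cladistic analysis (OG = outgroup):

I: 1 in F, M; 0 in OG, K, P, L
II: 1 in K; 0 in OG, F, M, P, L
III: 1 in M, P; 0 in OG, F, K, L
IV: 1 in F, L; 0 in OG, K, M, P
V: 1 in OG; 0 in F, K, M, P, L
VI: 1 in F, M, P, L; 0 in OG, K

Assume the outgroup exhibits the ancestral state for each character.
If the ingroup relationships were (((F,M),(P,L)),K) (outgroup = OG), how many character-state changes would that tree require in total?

8

Map each character onto (((F,M),(P,L)),K) (rooted by OG) and count the minimum state changes it requires (Fitch parsimony):
I: 1; II: 1; III: 2; IV: 2; V: 1; VI: 1.
Total tree length = 8.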